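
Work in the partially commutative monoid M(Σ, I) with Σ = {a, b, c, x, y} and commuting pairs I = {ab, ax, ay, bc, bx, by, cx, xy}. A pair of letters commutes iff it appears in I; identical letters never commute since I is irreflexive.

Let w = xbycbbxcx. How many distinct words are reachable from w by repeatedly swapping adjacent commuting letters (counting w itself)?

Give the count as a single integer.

1680

piece 0:x — minimal
piece 1:b — minimal
piece 2:y — minimal
piece 3:c rests on {2:y}
piece 4:b rests on {1:b}
piece 5:b rests on {4:b}
piece 6:x rests on {0:x}
piece 7:c rests on {3:c}
piece 8:x rests on {6:x}
minimal pieces: {0:x, 1:b, 2:y}
ways to finish when only these pieces remain (= sum over removing one remaining piece with nothing left below it):
  1 left: {5}→1  {7}→1  {8}→1
  2 left: {3,7}→1  {4,5}→1  {5,7}→2  {5,8}→2  {6,8}→1  {7,8}→2
  3 left: {0,6,8}→1  {1,4,5}→1  {2,3,7}→1  {3,5,7}→3  {3,7,8}→3  {4,5,7}→3  {4,5,8}→3  {5,6,8}→3  {5,7,8}→6  {6,7,8}→3
  4 left: {0,5,6,8}→4  {0,6,7,8}→4  {1,4,5,7}→4  {1,4,5,8}→4  {2,3,5,7}→4  {2,3,7,8}→4  {3,4,5,7}→6  {3,5,7,8}→12  {3,6,7,8}→6  {4,5,6,8}→6  {4,5,7,8}→12  {5,6,7,8}→12
  5 left: {0,3,6,7,8}→10  {0,4,5,6,8}→10  {0,5,6,7,8}→20  {1,3,4,5,7}→10  {1,4,5,6,8}→10  {1,4,5,7,8}→20  {2,3,4,5,7}→10  {2,3,5,7,8}→20  {2,3,6,7,8}→10  {3,4,5,7,8}→30  {3,5,6,7,8}→30  {4,5,6,7,8}→30
  6 left: {0,1,4,5,6,8}→20  {0,2,3,6,7,8}→20  {0,3,5,6,7,8}→60  {0,4,5,6,7,8}→60  {1,2,3,4,5,7}→20  {1,3,4,5,7,8}→60  {1,4,5,6,7,8}→60  {2,3,4,5,7,8}→60  {2,3,5,6,7,8}→60  {3,4,5,6,7,8}→90
  7 left: {0,1,4,5,6,7,8}→140  {0,2,3,5,6,7,8}→140  {0,3,4,5,6,7,8}→210  {1,2,3,4,5,7,8}→140  {1,3,4,5,6,7,8}→210  {2,3,4,5,6,7,8}→210
  placing 0:x first → 560 extensions
  placing 1:b first → 560 extensions
  placing 2:y first → 560 extensions
total linear extensions = 1680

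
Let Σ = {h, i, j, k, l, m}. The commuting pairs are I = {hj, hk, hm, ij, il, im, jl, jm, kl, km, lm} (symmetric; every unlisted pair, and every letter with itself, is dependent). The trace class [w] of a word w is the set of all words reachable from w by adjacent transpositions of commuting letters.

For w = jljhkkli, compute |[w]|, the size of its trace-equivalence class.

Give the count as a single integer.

#0=j has no predecessor
#1=l has no predecessor
#2=j depends on [0:j]
#3=h depends on [1:l]
#4=k depends on [2:j]
#5=k depends on [4:k]
#6=l depends on [3:h]
#7=i depends on [3:h, 5:k]
sources: [0:j, 1:l]
N(rest) = Σ N(rest − s) over sources s of rest; N(one piece) = 1:
  size 1 → [6]=1  [7]=1
  size 2 → [5,7]=1  [6,7]=2
  size 3 → [3,6,7]=2  [4,5,7]=1  [5,6,7]=3
  size 4 → [1,3,6,7]=2  [2,4,5,7]=1  [3,5,6,7]=5  [4,5,6,7]=4
  size 5 → [0,2,4,5,7]=1  [1,3,5,6,7]=7  [2,4,5,6,7]=5  [3,4,5,6,7]=9
  size 6 → [0,2,4,5,6,7]=6  [1,3,4,5,6,7]=16  [2,3,4,5,6,7]=14
  first=0(j) contributes 30
  first=1(l) contributes 20
|[w]| = 50

50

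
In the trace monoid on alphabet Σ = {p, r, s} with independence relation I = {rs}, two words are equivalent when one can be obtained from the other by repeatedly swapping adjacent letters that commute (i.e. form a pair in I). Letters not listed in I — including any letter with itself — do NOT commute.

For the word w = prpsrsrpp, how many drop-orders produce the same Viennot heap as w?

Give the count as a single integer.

6

piece 0:p — minimal
piece 1:r rests on {0:p}
piece 2:p rests on {1:r}
piece 3:s rests on {2:p}
piece 4:r rests on {2:p}
piece 5:s rests on {3:s}
piece 6:r rests on {4:r}
piece 7:p rests on {5:s, 6:r}
piece 8:p rests on {7:p}
minimal pieces: {0:p}
ways to finish when only these pieces remain (= sum over removing one remaining piece with nothing left below it):
  1 left: {8}→1
  2 left: {7,8}→1
  3 left: {5,7,8}→1  {6,7,8}→1
  4 left: {3,5,7,8}→1  {4,6,7,8}→1  {5,6,7,8}→2
  5 left: {3,5,6,7,8}→3  {4,5,6,7,8}→3
  6 left: {3,4,5,6,7,8}→6
  7 left: {2,3,4,5,6,7,8}→6
  placing 0:p first → 6 extensions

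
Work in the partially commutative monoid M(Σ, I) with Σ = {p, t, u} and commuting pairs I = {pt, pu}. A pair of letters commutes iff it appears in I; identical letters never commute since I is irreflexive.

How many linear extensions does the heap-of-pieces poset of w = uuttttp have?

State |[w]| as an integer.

drop 0:u onto floor
drop 1:u onto {0:u}
drop 2:t onto {1:u}
drop 3:t onto {2:t}
drop 4:t onto {3:t}
drop 5:t onto {4:t}
drop 6:p onto floor
ground layer = {0:u, 6:p}
drop-orders for the pieces not yet dropped (sum over which currently-grounded one goes next):
  1 to go: {5} 1  {6} 1
  2 to go: {4,5} 1  {5,6} 2
  3 to go: {3,4,5} 1  {4,5,6} 3
  4 to go: {2,3,4,5} 1  {3,4,5,6} 4
  5 to go: {1,2,3,4,5} 1  {2,3,4,5,6} 5
  if 0:u drops first: 6 orders
  if 6:p drops first: 1 orders
heap linearizations: 7

7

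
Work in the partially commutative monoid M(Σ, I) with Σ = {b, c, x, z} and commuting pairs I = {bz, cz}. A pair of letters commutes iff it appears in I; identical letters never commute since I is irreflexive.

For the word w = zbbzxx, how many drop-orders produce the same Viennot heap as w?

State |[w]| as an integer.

drop 0:z onto floor
drop 1:b onto floor
drop 2:b onto {1:b}
drop 3:z onto {0:z}
drop 4:x onto {2:b, 3:z}
drop 5:x onto {4:x}
ground layer = {0:z, 1:b}
drop-orders for the pieces not yet dropped (sum over which currently-grounded one goes next):
  1 to go: {5} 1
  2 to go: {4,5} 1
  3 to go: {2,4,5} 1  {3,4,5} 1
  4 to go: {0,3,4,5} 1  {1,2,4,5} 1  {2,3,4,5} 2
  if 0:z drops first: 3 orders
  if 1:b drops first: 3 orders
heap linearizations: 6

6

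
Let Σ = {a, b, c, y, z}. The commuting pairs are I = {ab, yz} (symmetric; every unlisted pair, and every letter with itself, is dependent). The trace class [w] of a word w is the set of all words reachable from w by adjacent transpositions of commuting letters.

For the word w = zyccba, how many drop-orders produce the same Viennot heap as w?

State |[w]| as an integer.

#0=z has no predecessor
#1=y has no predecessor
#2=c depends on [0:z, 1:y]
#3=c depends on [2:c]
#4=b depends on [3:c]
#5=a depends on [3:c]
sources: [0:z, 1:y]
N(rest) = Σ N(rest − s) over sources s of rest; N(one piece) = 1:
  size 1 → [4]=1  [5]=1
  size 2 → [4,5]=2
  size 3 → [3,4,5]=2
  size 4 → [2,3,4,5]=2
  first=0(z) contributes 2
  first=1(y) contributes 2
|[w]| = 4

4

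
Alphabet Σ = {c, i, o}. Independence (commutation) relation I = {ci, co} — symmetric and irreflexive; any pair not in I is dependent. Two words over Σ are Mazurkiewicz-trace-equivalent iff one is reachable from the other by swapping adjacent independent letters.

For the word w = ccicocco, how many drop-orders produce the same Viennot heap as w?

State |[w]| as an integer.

#0=c has no predecessor
#1=c depends on [0:c]
#2=i has no predecessor
#3=c depends on [1:c]
#4=o depends on [2:i]
#5=c depends on [3:c]
#6=c depends on [5:c]
#7=o depends on [4:o]
sources: [0:c, 2:i]
N(rest) = Σ N(rest − s) over sources s of rest; N(one piece) = 1:
  size 1 → [6]=1  [7]=1
  size 2 → [4,7]=1  [5,6]=1  [6,7]=2
  size 3 → [2,4,7]=1  [3,5,6]=1  [4,6,7]=3  [5,6,7]=3
  size 4 → [1,3,5,6]=1  [2,4,6,7]=4  [3,5,6,7]=4  [4,5,6,7]=6
  size 5 → [0,1,3,5,6]=1  [1,3,5,6,7]=5  [2,4,5,6,7]=10  [3,4,5,6,7]=10
  size 6 → [0,1,3,5,6,7]=6  [1,3,4,5,6,7]=15  [2,3,4,5,6,7]=20
  first=0(c) contributes 35
  first=2(i) contributes 21
|[w]| = 56

56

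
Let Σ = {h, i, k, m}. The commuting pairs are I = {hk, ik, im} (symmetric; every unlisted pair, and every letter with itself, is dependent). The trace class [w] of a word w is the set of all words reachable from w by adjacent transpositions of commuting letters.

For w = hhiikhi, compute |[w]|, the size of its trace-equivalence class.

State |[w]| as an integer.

7

piece 0:h — minimal
piece 1:h rests on {0:h}
piece 2:i rests on {1:h}
piece 3:i rests on {2:i}
piece 4:k — minimal
piece 5:h rests on {3:i}
piece 6:i rests on {5:h}
minimal pieces: {0:h, 4:k}
ways to finish when only these pieces remain (= sum over removing one remaining piece with nothing left below it):
  1 left: {4}→1  {6}→1
  2 left: {4,6}→2  {5,6}→1
  3 left: {3,5,6}→1  {4,5,6}→3
  4 left: {2,3,5,6}→1  {3,4,5,6}→4
  5 left: {1,2,3,5,6}→1  {2,3,4,5,6}→5
  placing 0:h first → 6 extensions
  placing 4:k first → 1 extensions
total linear extensions = 7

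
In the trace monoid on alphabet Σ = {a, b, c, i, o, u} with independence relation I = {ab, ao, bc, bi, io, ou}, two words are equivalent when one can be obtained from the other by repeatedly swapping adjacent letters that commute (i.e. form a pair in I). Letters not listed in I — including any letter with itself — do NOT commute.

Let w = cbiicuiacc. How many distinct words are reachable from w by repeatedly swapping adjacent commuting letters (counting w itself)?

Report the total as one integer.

5

0(c) covers ∅
1(b) covers ∅
2(i) covers 0:c
3(i) covers 2:i
4(c) covers 3:i
5(u) covers 1:b, 4:c
6(i) covers 5:u
7(a) covers 6:i
8(c) covers 7:a
9(c) covers 8:c
floor of heap: 0:c, 1:b
completions by unplaced set U, small U first (add the entries for U minus each lowest piece of U):
  |U|=1: {9}:1
  |U|=2: {8,9}:1
  |U|=3: {7,8,9}:1
  |U|=4: {6,7,8,9}:1
  |U|=5: {5,6,7,8,9}:1
  |U|=6: {1,5,6,7,8,9}:1  {4,5,6,7,8,9}:1
  |U|=7: {1,4,5,6,7,8,9}:2  {3,4,5,6,7,8,9}:1
  |U|=8: {1,3,4,5,6,7,8,9}:3  {2,3,4,5,6,7,8,9}:1
  start at 0(c): 4
  start at 1(b): 1
sum over floor = 5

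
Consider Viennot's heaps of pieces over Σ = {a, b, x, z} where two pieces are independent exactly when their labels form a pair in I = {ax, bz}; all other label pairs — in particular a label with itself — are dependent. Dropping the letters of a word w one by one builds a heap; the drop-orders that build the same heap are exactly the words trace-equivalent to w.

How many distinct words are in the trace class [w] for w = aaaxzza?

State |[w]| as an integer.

4

#0=a has no predecessor
#1=a depends on [0:a]
#2=a depends on [1:a]
#3=x has no predecessor
#4=z depends on [2:a, 3:x]
#5=z depends on [4:z]
#6=a depends on [5:z]
sources: [0:a, 3:x]
N(rest) = Σ N(rest − s) over sources s of rest; N(one piece) = 1:
  size 1 → [6]=1
  size 2 → [5,6]=1
  size 3 → [4,5,6]=1
  size 4 → [2,4,5,6]=1  [3,4,5,6]=1
  size 5 → [1,2,4,5,6]=1  [2,3,4,5,6]=2
  first=0(a) contributes 3
  first=3(x) contributes 1
|[w]| = 4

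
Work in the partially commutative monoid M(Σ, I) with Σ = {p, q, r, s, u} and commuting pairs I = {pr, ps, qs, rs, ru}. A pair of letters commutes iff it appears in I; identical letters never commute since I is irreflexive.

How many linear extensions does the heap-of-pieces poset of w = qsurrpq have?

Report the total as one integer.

16

#0=q has no predecessor
#1=s has no predecessor
#2=u depends on [0:q, 1:s]
#3=r depends on [0:q]
#4=r depends on [3:r]
#5=p depends on [2:u]
#6=q depends on [4:r, 5:p]
sources: [0:q, 1:s]
N(rest) = Σ N(rest − s) over sources s of rest; N(one piece) = 1:
  size 1 → [6]=1
  size 2 → [4,6]=1  [5,6]=1
  size 3 → [2,5,6]=1  [3,4,6]=1  [4,5,6]=2
  size 4 → [1,2,5,6]=1  [2,4,5,6]=3  [3,4,5,6]=3
  size 5 → [1,2,4,5,6]=4  [2,3,4,5,6]=6
  first=0(q) contributes 10
  first=1(s) contributes 6
|[w]| = 16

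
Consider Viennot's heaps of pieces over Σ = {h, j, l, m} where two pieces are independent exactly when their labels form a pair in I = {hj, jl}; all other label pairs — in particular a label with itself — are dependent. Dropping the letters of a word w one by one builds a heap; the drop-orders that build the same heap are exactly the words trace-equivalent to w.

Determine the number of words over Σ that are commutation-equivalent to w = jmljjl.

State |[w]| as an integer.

#0=j has no predecessor
#1=m depends on [0:j]
#2=l depends on [1:m]
#3=j depends on [1:m]
#4=j depends on [3:j]
#5=l depends on [2:l]
sources: [0:j]
N(rest) = Σ N(rest − s) over sources s of rest; N(one piece) = 1:
  size 1 → [4]=1  [5]=1
  size 2 → [2,5]=1  [3,4]=1  [4,5]=2
  size 3 → [2,4,5]=3  [3,4,5]=3
  size 4 → [2,3,4,5]=6
  first=0(j) contributes 6

6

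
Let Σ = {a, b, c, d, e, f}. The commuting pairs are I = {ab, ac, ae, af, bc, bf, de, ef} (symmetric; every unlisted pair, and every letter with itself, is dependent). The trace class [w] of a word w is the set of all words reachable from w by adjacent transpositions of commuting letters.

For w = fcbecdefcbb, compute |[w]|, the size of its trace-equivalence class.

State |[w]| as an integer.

45

0(f) covers ∅
1(c) covers 0:f
2(b) covers ∅
3(e) covers 1:c, 2:b
4(c) covers 3:e
5(d) covers 4:c
6(e) covers 4:c
7(f) covers 5:d
8(c) covers 6:e, 7:f
9(b) covers 5:d, 6:e
10(b) covers 9:b
floor of heap: 0:f, 2:b
completions by unplaced set U, small U first (add the entries for U minus each lowest piece of U):
  |U|=1: {8}:1  {10}:1
  |U|=2: {7,8}:1  {8,10}:2  {9,10}:1
  |U|=3: {7,8,10}:3  {8,9,10}:3
  |U|=4: {6,8,9,10}:3  {7,8,9,10}:6
  |U|=5: {5,7,8,9,10}:6  {6,7,8,9,10}:9
  |U|=6: {5,6,7,8,9,10}:15
  |U|=7: {4,5,6,7,8,9,10}:15
  |U|=8: {3,4,5,6,7,8,9,10}:15
  |U|=9: {1,3,4,5,6,7,8,9,10}:15  {2,3,4,5,6,7,8,9,10}:15
  start at 0(f): 30
  start at 2(b): 15
sum over floor = 45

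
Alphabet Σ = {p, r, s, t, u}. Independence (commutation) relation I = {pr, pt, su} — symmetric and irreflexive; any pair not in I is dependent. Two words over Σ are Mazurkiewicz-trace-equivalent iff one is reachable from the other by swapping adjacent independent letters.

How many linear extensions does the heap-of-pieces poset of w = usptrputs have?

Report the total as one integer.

12

0(u) covers ∅
1(s) covers ∅
2(p) covers 0:u, 1:s
3(t) covers 0:u, 1:s
4(r) covers 3:t
5(p) covers 2:p
6(u) covers 4:r, 5:p
7(t) covers 6:u
8(s) covers 7:t
floor of heap: 0:u, 1:s
completions by unplaced set U, small U first (add the entries for U minus each lowest piece of U):
  |U|=1: {8}:1
  |U|=2: {7,8}:1
  |U|=3: {6,7,8}:1
  |U|=4: {4,6,7,8}:1  {5,6,7,8}:1
  |U|=5: {2,5,6,7,8}:1  {3,4,6,7,8}:1  {4,5,6,7,8}:2
  |U|=6: {2,4,5,6,7,8}:3  {3,4,5,6,7,8}:3
  |U|=7: {2,3,4,5,6,7,8}:6
  start at 0(u): 6
  start at 1(s): 6
sum over floor = 12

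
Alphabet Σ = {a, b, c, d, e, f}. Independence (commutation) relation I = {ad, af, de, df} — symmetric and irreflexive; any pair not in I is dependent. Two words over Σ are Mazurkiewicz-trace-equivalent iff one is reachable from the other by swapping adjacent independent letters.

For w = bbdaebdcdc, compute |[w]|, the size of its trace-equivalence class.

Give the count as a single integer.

3

#0=b has no predecessor
#1=b depends on [0:b]
#2=d depends on [1:b]
#3=a depends on [1:b]
#4=e depends on [3:a]
#5=b depends on [2:d, 4:e]
#6=d depends on [5:b]
#7=c depends on [6:d]
#8=d depends on [7:c]
#9=c depends on [8:d]
sources: [0:b]
N(rest) = Σ N(rest − s) over sources s of rest; N(one piece) = 1:
  size 1 → [9]=1
  size 2 → [8,9]=1
  size 3 → [7,8,9]=1
  size 4 → [6,7,8,9]=1
  size 5 → [5,6,7,8,9]=1
  size 6 → [2,5,6,7,8,9]=1  [4,5,6,7,8,9]=1
  size 7 → [2,4,5,6,7,8,9]=2  [3,4,5,6,7,8,9]=1
  size 8 → [2,3,4,5,6,7,8,9]=3
  first=0(b) contributes 3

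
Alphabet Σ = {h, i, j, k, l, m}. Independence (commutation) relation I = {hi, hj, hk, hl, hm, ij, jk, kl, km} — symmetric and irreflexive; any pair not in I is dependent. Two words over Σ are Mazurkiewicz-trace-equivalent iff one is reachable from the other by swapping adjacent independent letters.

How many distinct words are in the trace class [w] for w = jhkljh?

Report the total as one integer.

drop 0:j onto floor
drop 1:h onto floor
drop 2:k onto floor
drop 3:l onto {0:j}
drop 4:j onto {3:l}
drop 5:h onto {1:h}
ground layer = {0:j, 1:h, 2:k}
drop-orders for the pieces not yet dropped (sum over which currently-grounded one goes next):
  1 to go: {2} 1  {4} 1  {5} 1
  2 to go: {1,5} 1  {2,4} 2  {2,5} 2  {3,4} 1  {4,5} 2
  3 to go: {0,3,4} 1  {1,2,5} 3  {1,4,5} 3  {2,3,4} 3  {2,4,5} 6  {3,4,5} 3
  4 to go: {0,2,3,4} 4  {0,3,4,5} 4  {1,2,4,5} 12  {1,3,4,5} 6  {2,3,4,5} 12
  if 0:j drops first: 30 orders
  if 1:h drops first: 20 orders
  if 2:k drops first: 10 orders
heap linearizations: 60

60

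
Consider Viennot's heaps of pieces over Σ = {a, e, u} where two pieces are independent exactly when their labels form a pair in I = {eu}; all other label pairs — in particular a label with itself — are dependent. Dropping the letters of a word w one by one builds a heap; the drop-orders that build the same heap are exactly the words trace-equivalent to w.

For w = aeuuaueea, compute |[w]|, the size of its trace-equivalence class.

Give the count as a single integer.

drop 0:a onto floor
drop 1:e onto {0:a}
drop 2:u onto {0:a}
drop 3:u onto {2:u}
drop 4:a onto {1:e, 3:u}
drop 5:u onto {4:a}
drop 6:e onto {4:a}
drop 7:e onto {6:e}
drop 8:a onto {5:u, 7:e}
ground layer = {0:a}
drop-orders for the pieces not yet dropped (sum over which currently-grounded one goes next):
  1 to go: {8} 1
  2 to go: {5,8} 1  {7,8} 1
  3 to go: {5,7,8} 2  {6,7,8} 1
  4 to go: {5,6,7,8} 3
  5 to go: {4,5,6,7,8} 3
  6 to go: {1,4,5,6,7,8} 3  {3,4,5,6,7,8} 3
  7 to go: {1,3,4,5,6,7,8} 6  {2,3,4,5,6,7,8} 3
  if 0:a drops first: 9 orders

9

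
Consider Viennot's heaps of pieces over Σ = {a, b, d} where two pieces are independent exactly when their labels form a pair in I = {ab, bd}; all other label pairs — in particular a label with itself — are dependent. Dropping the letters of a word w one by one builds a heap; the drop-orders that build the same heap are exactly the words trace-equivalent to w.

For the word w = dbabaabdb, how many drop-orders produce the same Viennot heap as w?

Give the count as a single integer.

126

drop 0:d onto floor
drop 1:b onto floor
drop 2:a onto {0:d}
drop 3:b onto {1:b}
drop 4:a onto {2:a}
drop 5:a onto {4:a}
drop 6:b onto {3:b}
drop 7:d onto {5:a}
drop 8:b onto {6:b}
ground layer = {0:d, 1:b}
drop-orders for the pieces not yet dropped (sum over which currently-grounded one goes next):
  1 to go: {7} 1  {8} 1
  2 to go: {5,7} 1  {6,8} 1  {7,8} 2
  3 to go: {3,6,8} 1  {4,5,7} 1  {5,7,8} 3  {6,7,8} 3
  4 to go: {1,3,6,8} 1  {2,4,5,7} 1  {3,6,7,8} 4  {4,5,7,8} 4  {5,6,7,8} 6
  5 to go: {0,2,4,5,7} 1  {1,3,6,7,8} 5  {2,4,5,7,8} 5  {3,5,6,7,8} 10  {4,5,6,7,8} 10
  6 to go: {0,2,4,5,7,8} 6  {1,3,5,6,7,8} 15  {2,4,5,6,7,8} 15  {3,4,5,6,7,8} 20
  7 to go: {0,2,4,5,6,7,8} 21  {1,3,4,5,6,7,8} 35  {2,3,4,5,6,7,8} 35
  if 0:d drops first: 70 orders
  if 1:b drops first: 56 orders
heap linearizations: 126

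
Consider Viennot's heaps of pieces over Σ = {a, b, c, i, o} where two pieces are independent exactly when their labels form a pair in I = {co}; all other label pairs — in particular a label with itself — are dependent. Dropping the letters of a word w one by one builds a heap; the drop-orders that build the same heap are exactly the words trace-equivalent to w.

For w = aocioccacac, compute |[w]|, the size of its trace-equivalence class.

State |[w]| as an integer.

6

piece 0:a — minimal
piece 1:o rests on {0:a}
piece 2:c rests on {0:a}
piece 3:i rests on {1:o, 2:c}
piece 4:o rests on {3:i}
piece 5:c rests on {3:i}
piece 6:c rests on {5:c}
piece 7:a rests on {4:o, 6:c}
piece 8:c rests on {7:a}
piece 9:a rests on {8:c}
piece 10:c rests on {9:a}
minimal pieces: {0:a}
ways to finish when only these pieces remain (= sum over removing one remaining piece with nothing left below it):
  1 left: {10}→1
  2 left: {9,10}→1
  3 left: {8,9,10}→1
  4 left: {7,8,9,10}→1
  5 left: {4,7,8,9,10}→1  {6,7,8,9,10}→1
  6 left: {4,6,7,8,9,10}→2  {5,6,7,8,9,10}→1
  7 left: {4,5,6,7,8,9,10}→3
  8 left: {3,4,5,6,7,8,9,10}→3
  9 left: {1,3,4,5,6,7,8,9,10}→3  {2,3,4,5,6,7,8,9,10}→3
  placing 0:a first → 6 extensions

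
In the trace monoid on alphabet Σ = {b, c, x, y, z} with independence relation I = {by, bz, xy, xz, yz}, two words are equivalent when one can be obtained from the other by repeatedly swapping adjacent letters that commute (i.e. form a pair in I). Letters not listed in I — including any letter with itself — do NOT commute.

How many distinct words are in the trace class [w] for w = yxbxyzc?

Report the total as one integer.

piece 0:y — minimal
piece 1:x — minimal
piece 2:b rests on {1:x}
piece 3:x rests on {2:b}
piece 4:y rests on {0:y}
piece 5:z — minimal
piece 6:c rests on {3:x, 4:y, 5:z}
minimal pieces: {0:y, 1:x, 5:z}
ways to finish when only these pieces remain (= sum over removing one remaining piece with nothing left below it):
  1 left: {6}→1
  2 left: {3,6}→1  {4,6}→1  {5,6}→1
  3 left: {0,4,6}→1  {2,3,6}→1  {3,4,6}→2  {3,5,6}→2  {4,5,6}→2
  4 left: {0,3,4,6}→3  {0,4,5,6}→3  {1,2,3,6}→1  {2,3,4,6}→3  {2,3,5,6}→3  {3,4,5,6}→6
  5 left: {0,2,3,4,6}→6  {0,3,4,5,6}→12  {1,2,3,4,6}→4  {1,2,3,5,6}→4  {2,3,4,5,6}→12
  placing 0:y first → 20 extensions
  placing 1:x first → 30 extensions
  placing 5:z first → 10 extensions
total linear extensions = 60

60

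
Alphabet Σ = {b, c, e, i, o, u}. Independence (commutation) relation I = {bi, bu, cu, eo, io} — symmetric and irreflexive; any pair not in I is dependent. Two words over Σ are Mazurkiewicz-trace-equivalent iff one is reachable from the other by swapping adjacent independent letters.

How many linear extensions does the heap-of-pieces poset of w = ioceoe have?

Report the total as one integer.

6

0(i) covers ∅
1(o) covers ∅
2(c) covers 0:i, 1:o
3(e) covers 2:c
4(o) covers 2:c
5(e) covers 3:e
floor of heap: 0:i, 1:o
completions by unplaced set U, small U first (add the entries for U minus each lowest piece of U):
  |U|=1: {4}:1  {5}:1
  |U|=2: {3,5}:1  {4,5}:2
  |U|=3: {3,4,5}:3
  |U|=4: {2,3,4,5}:3
  start at 0(i): 3
  start at 1(o): 3
sum over floor = 6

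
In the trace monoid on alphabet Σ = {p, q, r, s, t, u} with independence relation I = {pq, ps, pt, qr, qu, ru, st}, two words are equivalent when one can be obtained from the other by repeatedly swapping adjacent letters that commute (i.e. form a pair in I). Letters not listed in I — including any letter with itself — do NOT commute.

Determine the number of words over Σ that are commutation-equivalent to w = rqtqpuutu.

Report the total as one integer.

17

piece 0:r — minimal
piece 1:q — minimal
piece 2:t rests on {0:r, 1:q}
piece 3:q rests on {2:t}
piece 4:p rests on {0:r}
piece 5:u rests on {2:t, 4:p}
piece 6:u rests on {5:u}
piece 7:t rests on {3:q, 6:u}
piece 8:u rests on {7:t}
minimal pieces: {0:r, 1:q}
ways to finish when only these pieces remain (= sum over removing one remaining piece with nothing left below it):
  1 left: {8}→1
  2 left: {7,8}→1
  3 left: {3,7,8}→1  {6,7,8}→1
  4 left: {3,6,7,8}→2  {5,6,7,8}→1
  5 left: {3,5,6,7,8}→3  {4,5,6,7,8}→1
  6 left: {2,3,5,6,7,8}→3  {3,4,5,6,7,8}→4
  7 left: {1,2,3,5,6,7,8}→3  {2,3,4,5,6,7,8}→7
  placing 0:r first → 10 extensions
  placing 1:q first → 7 extensions
total linear extensions = 17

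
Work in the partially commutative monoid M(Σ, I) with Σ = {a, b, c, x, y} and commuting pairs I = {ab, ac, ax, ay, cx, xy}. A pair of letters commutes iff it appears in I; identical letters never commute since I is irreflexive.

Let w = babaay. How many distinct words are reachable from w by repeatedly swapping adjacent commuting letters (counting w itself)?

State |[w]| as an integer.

20

drop 0:b onto floor
drop 1:a onto floor
drop 2:b onto {0:b}
drop 3:a onto {1:a}
drop 4:a onto {3:a}
drop 5:y onto {2:b}
ground layer = {0:b, 1:a}
drop-orders for the pieces not yet dropped (sum over which currently-grounded one goes next):
  1 to go: {4} 1  {5} 1
  2 to go: {2,5} 1  {3,4} 1  {4,5} 2
  3 to go: {0,2,5} 1  {1,3,4} 1  {2,4,5} 3  {3,4,5} 3
  4 to go: {0,2,4,5} 4  {1,3,4,5} 4  {2,3,4,5} 6
  if 0:b drops first: 10 orders
  if 1:a drops first: 10 orders
heap linearizations: 20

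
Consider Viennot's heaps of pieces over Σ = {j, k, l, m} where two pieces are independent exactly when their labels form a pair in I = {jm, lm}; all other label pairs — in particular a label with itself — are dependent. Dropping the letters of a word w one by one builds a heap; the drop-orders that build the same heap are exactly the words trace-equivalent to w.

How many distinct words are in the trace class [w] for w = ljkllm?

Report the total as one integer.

3

piece 0:l — minimal
piece 1:j rests on {0:l}
piece 2:k rests on {1:j}
piece 3:l rests on {2:k}
piece 4:l rests on {3:l}
piece 5:m rests on {2:k}
minimal pieces: {0:l}
ways to finish when only these pieces remain (= sum over removing one remaining piece with nothing left below it):
  1 left: {4}→1  {5}→1
  2 left: {3,4}→1  {4,5}→2
  3 left: {3,4,5}→3
  4 left: {2,3,4,5}→3
  placing 0:l first → 3 extensions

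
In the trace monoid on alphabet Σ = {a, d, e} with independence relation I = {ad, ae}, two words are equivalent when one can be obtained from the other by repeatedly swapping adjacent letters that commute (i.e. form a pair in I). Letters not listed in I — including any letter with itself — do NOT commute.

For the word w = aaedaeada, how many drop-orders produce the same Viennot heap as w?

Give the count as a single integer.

126

drop 0:a onto floor
drop 1:a onto {0:a}
drop 2:e onto floor
drop 3:d onto {2:e}
drop 4:a onto {1:a}
drop 5:e onto {3:d}
drop 6:a onto {4:a}
drop 7:d onto {5:e}
drop 8:a onto {6:a}
ground layer = {0:a, 2:e}
drop-orders for the pieces not yet dropped (sum over which currently-grounded one goes next):
  1 to go: {7} 1  {8} 1
  2 to go: {5,7} 1  {6,8} 1  {7,8} 2
  3 to go: {3,5,7} 1  {4,6,8} 1  {5,7,8} 3  {6,7,8} 3
  4 to go: {1,4,6,8} 1  {2,3,5,7} 1  {3,5,7,8} 4  {4,6,7,8} 4  {5,6,7,8} 6
  5 to go: {0,1,4,6,8} 1  {1,4,6,7,8} 5  {2,3,5,7,8} 5  {3,5,6,7,8} 10  {4,5,6,7,8} 10
  6 to go: {0,1,4,6,7,8} 6  {1,4,5,6,7,8} 15  {2,3,5,6,7,8} 15  {3,4,5,6,7,8} 20
  7 to go: {0,1,4,5,6,7,8} 21  {1,3,4,5,6,7,8} 35  {2,3,4,5,6,7,8} 35
  if 0:a drops first: 70 orders
  if 2:e drops first: 56 orders
heap linearizations: 126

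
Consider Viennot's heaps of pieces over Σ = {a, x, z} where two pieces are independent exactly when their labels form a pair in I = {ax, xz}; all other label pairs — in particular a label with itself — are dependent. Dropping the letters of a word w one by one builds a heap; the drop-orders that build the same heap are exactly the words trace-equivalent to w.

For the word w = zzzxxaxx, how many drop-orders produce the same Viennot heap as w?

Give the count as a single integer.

70

piece 0:z — minimal
piece 1:z rests on {0:z}
piece 2:z rests on {1:z}
piece 3:x — minimal
piece 4:x rests on {3:x}
piece 5:a rests on {2:z}
piece 6:x rests on {4:x}
piece 7:x rests on {6:x}
minimal pieces: {0:z, 3:x}
ways to finish when only these pieces remain (= sum over removing one remaining piece with nothing left below it):
  1 left: {5}→1  {7}→1
  2 left: {2,5}→1  {5,7}→2  {6,7}→1
  3 left: {1,2,5}→1  {2,5,7}→3  {4,6,7}→1  {5,6,7}→3
  4 left: {0,1,2,5}→1  {1,2,5,7}→4  {2,5,6,7}→6  {3,4,6,7}→1  {4,5,6,7}→4
  5 left: {0,1,2,5,7}→5  {1,2,5,6,7}→10  {2,4,5,6,7}→10  {3,4,5,6,7}→5
  6 left: {0,1,2,5,6,7}→15  {1,2,4,5,6,7}→20  {2,3,4,5,6,7}→15
  placing 0:z first → 35 extensions
  placing 3:x first → 35 extensions
total linear extensions = 70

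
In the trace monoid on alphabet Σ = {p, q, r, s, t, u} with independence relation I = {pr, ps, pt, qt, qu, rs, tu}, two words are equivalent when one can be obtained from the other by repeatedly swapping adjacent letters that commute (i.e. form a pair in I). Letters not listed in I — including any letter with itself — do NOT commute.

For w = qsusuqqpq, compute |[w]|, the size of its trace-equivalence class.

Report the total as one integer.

3

piece 0:q — minimal
piece 1:s rests on {0:q}
piece 2:u rests on {1:s}
piece 3:s rests on {2:u}
piece 4:u rests on {3:s}
piece 5:q rests on {3:s}
piece 6:q rests on {5:q}
piece 7:p rests on {4:u, 6:q}
piece 8:q rests on {7:p}
minimal pieces: {0:q}
ways to finish when only these pieces remain (= sum over removing one remaining piece with nothing left below it):
  1 left: {8}→1
  2 left: {7,8}→1
  3 left: {4,7,8}→1  {6,7,8}→1
  4 left: {4,6,7,8}→2  {5,6,7,8}→1
  5 left: {4,5,6,7,8}→3
  6 left: {3,4,5,6,7,8}→3
  7 left: {2,3,4,5,6,7,8}→3
  placing 0:q first → 3 extensions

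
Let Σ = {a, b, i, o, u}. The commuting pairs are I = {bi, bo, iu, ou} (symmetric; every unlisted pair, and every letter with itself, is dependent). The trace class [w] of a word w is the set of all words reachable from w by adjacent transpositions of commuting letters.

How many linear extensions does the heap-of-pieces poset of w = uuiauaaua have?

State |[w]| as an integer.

3

0(u) covers ∅
1(u) covers 0:u
2(i) covers ∅
3(a) covers 1:u, 2:i
4(u) covers 3:a
5(a) covers 4:u
6(a) covers 5:a
7(u) covers 6:a
8(a) covers 7:u
floor of heap: 0:u, 2:i
completions by unplaced set U, small U first (add the entries for U minus each lowest piece of U):
  |U|=1: {8}:1
  |U|=2: {7,8}:1
  |U|=3: {6,7,8}:1
  |U|=4: {5,6,7,8}:1
  |U|=5: {4,5,6,7,8}:1
  |U|=6: {3,4,5,6,7,8}:1
  |U|=7: {1,3,4,5,6,7,8}:1  {2,3,4,5,6,7,8}:1
  start at 0(u): 2
  start at 2(i): 1
sum over floor = 3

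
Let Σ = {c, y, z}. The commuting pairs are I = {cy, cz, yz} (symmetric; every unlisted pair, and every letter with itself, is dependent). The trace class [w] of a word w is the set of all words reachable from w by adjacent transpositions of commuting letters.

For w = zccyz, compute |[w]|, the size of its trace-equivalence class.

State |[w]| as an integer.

#0=z has no predecessor
#1=c has no predecessor
#2=c depends on [1:c]
#3=y has no predecessor
#4=z depends on [0:z]
sources: [0:z, 1:c, 3:y]
N(rest) = Σ N(rest − s) over sources s of rest; N(one piece) = 1:
  size 1 → [2]=1  [3]=1  [4]=1
  size 2 → [0,4]=1  [1,2]=1  [2,3]=2  [2,4]=2  [3,4]=2
  size 3 → [0,2,4]=3  [0,3,4]=3  [1,2,3]=3  [1,2,4]=3  [2,3,4]=6
  first=0(z) contributes 12
  first=1(c) contributes 12
  first=3(y) contributes 6
|[w]| = 30

30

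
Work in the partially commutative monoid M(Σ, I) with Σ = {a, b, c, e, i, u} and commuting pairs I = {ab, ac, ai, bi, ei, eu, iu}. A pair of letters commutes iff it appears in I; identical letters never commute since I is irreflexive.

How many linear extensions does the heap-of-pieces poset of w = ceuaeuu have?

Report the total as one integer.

6

drop 0:c onto floor
drop 1:e onto {0:c}
drop 2:u onto {0:c}
drop 3:a onto {1:e, 2:u}
drop 4:e onto {3:a}
drop 5:u onto {3:a}
drop 6:u onto {5:u}
ground layer = {0:c}
drop-orders for the pieces not yet dropped (sum over which currently-grounded one goes next):
  1 to go: {4} 1  {6} 1
  2 to go: {4,6} 2  {5,6} 1
  3 to go: {4,5,6} 3
  4 to go: {3,4,5,6} 3
  5 to go: {1,3,4,5,6} 3  {2,3,4,5,6} 3
  if 0:c drops first: 6 orders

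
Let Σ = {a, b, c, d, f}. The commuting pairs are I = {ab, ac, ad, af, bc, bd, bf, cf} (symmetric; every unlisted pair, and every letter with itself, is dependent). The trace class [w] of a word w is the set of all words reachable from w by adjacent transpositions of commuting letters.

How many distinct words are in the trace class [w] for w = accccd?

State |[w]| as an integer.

6

#0=a has no predecessor
#1=c has no predecessor
#2=c depends on [1:c]
#3=c depends on [2:c]
#4=c depends on [3:c]
#5=d depends on [4:c]
sources: [0:a, 1:c]
N(rest) = Σ N(rest − s) over sources s of rest; N(one piece) = 1:
  size 1 → [0]=1  [5]=1
  size 2 → [0,5]=2  [4,5]=1
  size 3 → [0,4,5]=3  [3,4,5]=1
  size 4 → [0,3,4,5]=4  [2,3,4,5]=1
  first=0(a) contributes 1
  first=1(c) contributes 5
|[w]| = 6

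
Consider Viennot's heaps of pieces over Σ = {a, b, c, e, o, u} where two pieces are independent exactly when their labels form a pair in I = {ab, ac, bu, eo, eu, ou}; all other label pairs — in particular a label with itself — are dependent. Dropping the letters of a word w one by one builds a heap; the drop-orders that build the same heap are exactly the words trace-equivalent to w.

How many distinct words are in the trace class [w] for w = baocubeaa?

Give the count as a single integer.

6

drop 0:b onto floor
drop 1:a onto floor
drop 2:o onto {0:b, 1:a}
drop 3:c onto {2:o}
drop 4:u onto {3:c}
drop 5:b onto {3:c}
drop 6:e onto {5:b}
drop 7:a onto {4:u, 6:e}
drop 8:a onto {7:a}
ground layer = {0:b, 1:a}
drop-orders for the pieces not yet dropped (sum over which currently-grounded one goes next):
  1 to go: {8} 1
  2 to go: {7,8} 1
  3 to go: {4,7,8} 1  {6,7,8} 1
  4 to go: {4,6,7,8} 2  {5,6,7,8} 1
  5 to go: {4,5,6,7,8} 3
  6 to go: {3,4,5,6,7,8} 3
  7 to go: {2,3,4,5,6,7,8} 3
  if 0:b drops first: 3 orders
  if 1:a drops first: 3 orders
heap linearizations: 6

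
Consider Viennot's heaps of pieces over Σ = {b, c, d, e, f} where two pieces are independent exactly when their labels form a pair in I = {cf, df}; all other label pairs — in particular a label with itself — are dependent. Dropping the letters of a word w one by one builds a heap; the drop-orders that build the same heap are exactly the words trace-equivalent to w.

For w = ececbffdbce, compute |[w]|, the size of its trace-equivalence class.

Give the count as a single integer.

0(e) covers ∅
1(c) covers 0:e
2(e) covers 1:c
3(c) covers 2:e
4(b) covers 3:c
5(f) covers 4:b
6(f) covers 5:f
7(d) covers 4:b
8(b) covers 6:f, 7:d
9(c) covers 8:b
10(e) covers 9:c
floor of heap: 0:e
completions by unplaced set U, small U first (add the entries for U minus each lowest piece of U):
  |U|=1: {10}:1
  |U|=2: {9,10}:1
  |U|=3: {8,9,10}:1
  |U|=4: {6,8,9,10}:1  {7,8,9,10}:1
  |U|=5: {5,6,8,9,10}:1  {6,7,8,9,10}:2
  |U|=6: {5,6,7,8,9,10}:3
  |U|=7: {4,5,6,7,8,9,10}:3
  |U|=8: {3,4,5,6,7,8,9,10}:3
  |U|=9: {2,3,4,5,6,7,8,9,10}:3
  start at 0(e): 3

3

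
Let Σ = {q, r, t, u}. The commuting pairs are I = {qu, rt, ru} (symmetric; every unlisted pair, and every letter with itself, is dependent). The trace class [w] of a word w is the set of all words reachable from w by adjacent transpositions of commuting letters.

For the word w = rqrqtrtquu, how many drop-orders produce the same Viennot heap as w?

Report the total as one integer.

12

piece 0:r — minimal
piece 1:q rests on {0:r}
piece 2:r rests on {1:q}
piece 3:q rests on {2:r}
piece 4:t rests on {3:q}
piece 5:r rests on {3:q}
piece 6:t rests on {4:t}
piece 7:q rests on {5:r, 6:t}
piece 8:u rests on {6:t}
piece 9:u rests on {8:u}
minimal pieces: {0:r}
ways to finish when only these pieces remain (= sum over removing one remaining piece with nothing left below it):
  1 left: {7}→1  {9}→1
  2 left: {5,7}→1  {7,9}→2  {8,9}→1
  3 left: {5,7,9}→3  {7,8,9}→3
  4 left: {5,7,8,9}→6  {6,7,8,9}→3
  5 left: {4,6,7,8,9}→3  {5,6,7,8,9}→9
  6 left: {4,5,6,7,8,9}→12
  7 left: {3,4,5,6,7,8,9}→12
  8 left: {2,3,4,5,6,7,8,9}→12
  placing 0:r first → 12 extensions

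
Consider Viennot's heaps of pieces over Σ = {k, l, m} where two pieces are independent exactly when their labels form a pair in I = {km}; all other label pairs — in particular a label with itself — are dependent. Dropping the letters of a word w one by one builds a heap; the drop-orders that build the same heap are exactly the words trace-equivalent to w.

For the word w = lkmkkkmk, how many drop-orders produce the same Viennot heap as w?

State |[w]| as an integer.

21

drop 0:l onto floor
drop 1:k onto {0:l}
drop 2:m onto {0:l}
drop 3:k onto {1:k}
drop 4:k onto {3:k}
drop 5:k onto {4:k}
drop 6:m onto {2:m}
drop 7:k onto {5:k}
ground layer = {0:l}
drop-orders for the pieces not yet dropped (sum over which currently-grounded one goes next):
  1 to go: {6} 1  {7} 1
  2 to go: {2,6} 1  {5,7} 1  {6,7} 2
  3 to go: {2,6,7} 3  {4,5,7} 1  {5,6,7} 3
  4 to go: {2,5,6,7} 6  {3,4,5,7} 1  {4,5,6,7} 4
  5 to go: {1,3,4,5,7} 1  {2,4,5,6,7} 10  {3,4,5,6,7} 5
  6 to go: {1,3,4,5,6,7} 6  {2,3,4,5,6,7} 15
  if 0:l drops first: 21 orders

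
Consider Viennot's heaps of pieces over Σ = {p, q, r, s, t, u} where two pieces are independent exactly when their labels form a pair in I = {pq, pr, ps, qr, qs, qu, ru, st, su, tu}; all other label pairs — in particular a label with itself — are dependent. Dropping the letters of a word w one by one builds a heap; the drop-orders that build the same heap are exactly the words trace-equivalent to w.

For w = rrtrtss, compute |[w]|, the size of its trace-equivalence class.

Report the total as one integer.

#0=r has no predecessor
#1=r depends on [0:r]
#2=t depends on [1:r]
#3=r depends on [2:t]
#4=t depends on [3:r]
#5=s depends on [3:r]
#6=s depends on [5:s]
sources: [0:r]
N(rest) = Σ N(rest − s) over sources s of rest; N(one piece) = 1:
  size 1 → [4]=1  [6]=1
  size 2 → [4,6]=2  [5,6]=1
  size 3 → [4,5,6]=3
  size 4 → [3,4,5,6]=3
  size 5 → [2,3,4,5,6]=3
  first=0(r) contributes 3

3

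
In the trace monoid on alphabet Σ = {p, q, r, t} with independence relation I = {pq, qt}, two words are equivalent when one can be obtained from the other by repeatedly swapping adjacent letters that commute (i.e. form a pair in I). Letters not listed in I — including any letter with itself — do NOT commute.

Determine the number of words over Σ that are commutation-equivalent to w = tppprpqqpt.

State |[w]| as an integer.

10

#0=t has no predecessor
#1=p depends on [0:t]
#2=p depends on [1:p]
#3=p depends on [2:p]
#4=r depends on [3:p]
#5=p depends on [4:r]
#6=q depends on [4:r]
#7=q depends on [6:q]
#8=p depends on [5:p]
#9=t depends on [8:p]
sources: [0:t]
N(rest) = Σ N(rest − s) over sources s of rest; N(one piece) = 1:
  size 1 → [7]=1  [9]=1
  size 2 → [6,7]=1  [7,9]=2  [8,9]=1
  size 3 → [5,8,9]=1  [6,7,9]=3  [7,8,9]=3
  size 4 → [5,7,8,9]=4  [6,7,8,9]=6
  size 5 → [5,6,7,8,9]=10
  size 6 → [4,5,6,7,8,9]=10
  size 7 → [3,4,5,6,7,8,9]=10
  size 8 → [2,3,4,5,6,7,8,9]=10
  first=0(t) contributes 10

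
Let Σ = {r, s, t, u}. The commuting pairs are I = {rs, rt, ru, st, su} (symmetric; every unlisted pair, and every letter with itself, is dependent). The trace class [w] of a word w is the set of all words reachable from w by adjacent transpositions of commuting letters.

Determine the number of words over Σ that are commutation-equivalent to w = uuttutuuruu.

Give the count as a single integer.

11

0(u) covers ∅
1(u) covers 0:u
2(t) covers 1:u
3(t) covers 2:t
4(u) covers 3:t
5(t) covers 4:u
6(u) covers 5:t
7(u) covers 6:u
8(r) covers ∅
9(u) covers 7:u
10(u) covers 9:u
floor of heap: 0:u, 8:r
completions by unplaced set U, small U first (add the entries for U minus each lowest piece of U):
  |U|=1: {8}:1  {10}:1
  |U|=2: {8,10}:2  {9,10}:1
  |U|=3: {7,9,10}:1  {8,9,10}:3
  |U|=4: {6,7,9,10}:1  {7,8,9,10}:4
  |U|=5: {5,6,7,9,10}:1  {6,7,8,9,10}:5
  |U|=6: {4,5,6,7,9,10}:1  {5,6,7,8,9,10}:6
  |U|=7: {3,4,5,6,7,9,10}:1  {4,5,6,7,8,9,10}:7
  |U|=8: {2,3,4,5,6,7,9,10}:1  {3,4,5,6,7,8,9,10}:8
  |U|=9: {1,2,3,4,5,6,7,9,10}:1  {2,3,4,5,6,7,8,9,10}:9
  start at 0(u): 10
  start at 8(r): 1
sum over floor = 11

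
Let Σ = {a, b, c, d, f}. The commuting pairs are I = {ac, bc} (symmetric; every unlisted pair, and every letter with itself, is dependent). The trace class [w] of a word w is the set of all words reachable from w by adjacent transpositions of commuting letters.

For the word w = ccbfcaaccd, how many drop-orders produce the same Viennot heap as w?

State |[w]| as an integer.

#0=c has no predecessor
#1=c depends on [0:c]
#2=b has no predecessor
#3=f depends on [1:c, 2:b]
#4=c depends on [3:f]
#5=a depends on [3:f]
#6=a depends on [5:a]
#7=c depends on [4:c]
#8=c depends on [7:c]
#9=d depends on [6:a, 8:c]
sources: [0:c, 2:b]
N(rest) = Σ N(rest − s) over sources s of rest; N(one piece) = 1:
  size 1 → [9]=1
  size 2 → [6,9]=1  [8,9]=1
  size 3 → [5,6,9]=1  [6,8,9]=2  [7,8,9]=1
  size 4 → [4,7,8,9]=1  [5,6,8,9]=3  [6,7,8,9]=3
  size 5 → [4,6,7,8,9]=4  [5,6,7,8,9]=6
  size 6 → [4,5,6,7,8,9]=10
  size 7 → [3,4,5,6,7,8,9]=10
  size 8 → [1,3,4,5,6,7,8,9]=10  [2,3,4,5,6,7,8,9]=10
  first=0(c) contributes 20
  first=2(b) contributes 10
|[w]| = 30

30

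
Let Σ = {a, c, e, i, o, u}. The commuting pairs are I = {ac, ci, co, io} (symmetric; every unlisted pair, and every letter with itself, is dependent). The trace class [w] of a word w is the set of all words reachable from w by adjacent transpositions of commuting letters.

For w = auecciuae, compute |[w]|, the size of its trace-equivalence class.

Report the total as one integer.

3

piece 0:a — minimal
piece 1:u rests on {0:a}
piece 2:e rests on {1:u}
piece 3:c rests on {2:e}
piece 4:c rests on {3:c}
piece 5:i rests on {2:e}
piece 6:u rests on {4:c, 5:i}
piece 7:a rests on {6:u}
piece 8:e rests on {7:a}
minimal pieces: {0:a}
ways to finish when only these pieces remain (= sum over removing one remaining piece with nothing left below it):
  1 left: {8}→1
  2 left: {7,8}→1
  3 left: {6,7,8}→1
  4 left: {4,6,7,8}→1  {5,6,7,8}→1
  5 left: {3,4,6,7,8}→1  {4,5,6,7,8}→2
  6 left: {3,4,5,6,7,8}→3
  7 left: {2,3,4,5,6,7,8}→3
  placing 0:a first → 3 extensions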